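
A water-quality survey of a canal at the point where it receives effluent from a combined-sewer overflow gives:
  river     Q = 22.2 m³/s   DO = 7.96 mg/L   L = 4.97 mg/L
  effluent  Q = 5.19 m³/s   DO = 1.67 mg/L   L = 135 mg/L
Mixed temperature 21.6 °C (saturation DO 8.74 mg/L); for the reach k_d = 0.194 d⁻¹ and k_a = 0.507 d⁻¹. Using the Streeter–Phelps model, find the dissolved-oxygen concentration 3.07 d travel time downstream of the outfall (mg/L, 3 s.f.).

Mixed DO = (22.2×7.96 + 5.19×1.67)/(22.2+5.19) = 185.4/27.39 = 6.768 mg/L.
Mixed L₀ = (22.2×4.97 + 5.19×135)/(27.39) = 811.0/27.39 = 29.61 mg/L.
Initial deficit D₀ = C_s − DO₀ = 8.74 − 6.768 = 1.972 mg/L.
D(3.07) = [0.194×29.61/(0.507−0.194)](e^(−0.194×3.07) − e^(−0.507×3.07)) + 1.972 e^(−0.507×3.07)
= 18.35 × (0.5512 − 0.2109) + 1.972 × 0.2109 = 6.662 mg/L.
DO = 8.74 − 6.662 = 2.078 mg/L.

DO ≈ 2.08 mg/L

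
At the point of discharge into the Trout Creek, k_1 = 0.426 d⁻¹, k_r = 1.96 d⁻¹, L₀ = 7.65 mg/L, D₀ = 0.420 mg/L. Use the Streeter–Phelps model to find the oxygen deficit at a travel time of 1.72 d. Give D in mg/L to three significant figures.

D ≈ 0.962 mg/L

k_1 L₀/(k_r−k_1) = 0.426×7.65/(1.96−0.426) = 3.259/1.534 = 2.124 mg/L.
e^(−k_1 t) = e^(−0.426×1.720) = 0.4806; e^(−k_r t) = e^(−1.96×1.720) = 0.03435.
D = 2.124 × (0.4806 − 0.03435) + 0.420 × 0.03435 = 0.9480 + 0.01443 = 0.9625 mg/L.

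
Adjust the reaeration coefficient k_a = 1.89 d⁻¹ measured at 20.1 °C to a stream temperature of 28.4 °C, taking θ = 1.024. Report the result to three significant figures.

k_a ≈ 2.30 d⁻¹

k_a(T₂) = k_a(T₁) · θ^(T₂−T₁) = 1.89 × 1.024^(28.4−20.1)
= 1.89 × 1.024^8.30 = 1.89 × 1.218 = 2.301 d⁻¹.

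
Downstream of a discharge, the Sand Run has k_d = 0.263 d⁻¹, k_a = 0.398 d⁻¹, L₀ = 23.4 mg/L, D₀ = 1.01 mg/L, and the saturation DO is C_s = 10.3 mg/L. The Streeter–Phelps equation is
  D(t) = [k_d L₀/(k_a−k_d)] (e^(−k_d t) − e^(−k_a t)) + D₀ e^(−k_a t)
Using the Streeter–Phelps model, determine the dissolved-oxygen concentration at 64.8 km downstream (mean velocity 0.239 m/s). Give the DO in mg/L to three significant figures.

Travel time t = x/v = 64.8 km / (0.239 m/s) = 64800 m / 0.239 m/s = 271100 s = 3.138 d.
k_d L₀/(k_a−k_d) = 0.263×23.4/(0.398−0.263) = 6.154/0.1350 = 45.59 mg/L.
e^(−k_d t) = e^(−0.263×3.138) = 0.4381; e^(−k_a t) = e^(−0.398×3.138) = 0.2868.
D = 45.59 × (0.4381 − 0.2868) + 1.01 × 0.2868 = 6.897 + 0.2897 = 7.187 mg/L.
DO = C_s − D = 10.3 − 7.187 = 3.113 mg/L.

DO ≈ 3.11 mg/L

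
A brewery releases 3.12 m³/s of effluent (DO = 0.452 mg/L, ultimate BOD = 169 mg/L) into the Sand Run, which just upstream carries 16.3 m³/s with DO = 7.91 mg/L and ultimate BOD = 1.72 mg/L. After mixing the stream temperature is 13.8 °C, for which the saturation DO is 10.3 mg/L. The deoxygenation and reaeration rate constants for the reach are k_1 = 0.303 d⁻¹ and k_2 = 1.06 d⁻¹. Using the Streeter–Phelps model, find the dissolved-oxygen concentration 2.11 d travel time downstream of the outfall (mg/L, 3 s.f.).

Mixed DO = (16.3×7.91 + 3.12×0.452)/(16.3+3.12) = 130.3/19.42 = 6.712 mg/L.
Mixed L₀ = (16.3×1.72 + 3.12×169)/(19.42) = 555.3/19.42 = 28.60 mg/L.
Initial deficit D₀ = C_s − DO₀ = 10.3 − 6.712 = 3.588 mg/L.
D(2.11) = [0.303×28.60/(1.06−0.303)](e^(−0.303×2.11) − e^(−1.06×2.11)) + 3.588 e^(−1.06×2.11)
= 11.45 × (0.5276 − 0.1068) + 3.588 × 0.1068 = 5.200 mg/L.
DO = 10.3 − 5.200 = 5.100 mg/L.

DO ≈ 5.10 mg/L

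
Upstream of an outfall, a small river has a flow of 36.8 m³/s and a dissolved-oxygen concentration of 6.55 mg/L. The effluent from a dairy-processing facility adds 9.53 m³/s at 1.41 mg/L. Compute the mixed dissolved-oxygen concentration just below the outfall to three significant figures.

5.49 mg/L

Flow-weighted mixing: C = (Q_r C_r + Q_w C_w)/(Q_r + Q_w)
= (36.8×6.55 + 9.53×1.41)/(36.8 + 9.53) = 254.5/46.33 = 5.493 mg/L.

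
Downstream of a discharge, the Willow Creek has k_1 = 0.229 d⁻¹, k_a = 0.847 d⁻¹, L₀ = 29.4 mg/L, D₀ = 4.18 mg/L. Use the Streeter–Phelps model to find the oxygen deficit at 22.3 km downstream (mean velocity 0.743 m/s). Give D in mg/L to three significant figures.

D ≈ 5.06 mg/L

Travel time t = x/v = 22.3 km / (0.743 m/s) = 22300 m / 0.743 m/s = 30010 s = 0.3474 d.
k_1 L₀/(k_a−k_1) = 0.229×29.4/(0.847−0.229) = 6.733/0.6180 = 10.89 mg/L.
e^(−k_1 t) = e^(−0.229×0.3474) = 0.9235; e^(−k_a t) = e^(−0.847×0.3474) = 0.7451.
D = 10.89 × (0.9235 − 0.7451) + 4.18 × 0.7451 = 1.944 + 3.115 = 5.058 mg/L.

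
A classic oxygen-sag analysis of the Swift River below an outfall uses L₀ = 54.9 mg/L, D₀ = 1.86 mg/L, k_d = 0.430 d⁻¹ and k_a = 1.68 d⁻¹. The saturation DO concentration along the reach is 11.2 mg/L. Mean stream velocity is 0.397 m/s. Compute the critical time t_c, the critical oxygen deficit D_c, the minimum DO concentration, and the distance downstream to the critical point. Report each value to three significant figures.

t_c ≈ 1.01 d; D_c ≈ 9.11 mg/L; min DO ≈ 2.09 mg/L; x_c ≈ 34.6 km

At the critical point dD/dt = 0, so k_d L₀ e^(−k_d t) = k_a D. Substituting D(t) from the Streeter–Phelps equation and solving for t gives
t_c = ln[(k_a/k_d)(1 − D₀(k_a−k_d)/(k_d L₀))] / (k_a−k_d).
Here k_a−k_d = 1.250 d⁻¹ and 1 − D₀(k_a−k_d)/(k_d L₀) = 1 − 1.86×1.250/(0.430×54.9) = 0.9015, so
t_c = ln(3.907 × 0.9015) / 1.250 = 1.259 / 1.250 = 1.007 d.
D_c = (k_d/k_a) L₀ e^(−k_d t_c) = (0.430/1.68) × 54.9 × e^(−0.430×1.007) = 0.2560 × 54.9 × 0.6485 = 9.112 mg/L.
Minimum DO = C_s − D_c = 11.2 − 9.112 = 2.088 mg/L.
x_c = v t_c = 0.397 m/s × 1.007 d × 86400 s/d = 34550 m ≈ 34.6 km.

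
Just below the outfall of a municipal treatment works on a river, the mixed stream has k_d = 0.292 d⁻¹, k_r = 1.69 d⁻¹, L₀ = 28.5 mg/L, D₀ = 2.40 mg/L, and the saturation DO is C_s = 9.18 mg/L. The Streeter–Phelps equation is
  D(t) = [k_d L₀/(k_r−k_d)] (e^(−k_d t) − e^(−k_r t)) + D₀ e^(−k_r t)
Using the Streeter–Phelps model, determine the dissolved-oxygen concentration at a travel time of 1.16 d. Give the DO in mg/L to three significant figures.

DO ≈ 5.44 mg/L

k_d L₀/(k_r−k_d) = 0.292×28.5/(1.69−0.292) = 8.322/1.398 = 5.953 mg/L.
e^(−k_d t) = e^(−0.292×1.160) = 0.7127; e^(−k_r t) = e^(−1.69×1.160) = 0.1408.
D = 5.953 × (0.7127 − 0.1408) + 2.40 × 0.1408 = 3.404 + 0.3379 = 3.742 mg/L.
DO = C_s − D = 9.18 − 3.742 = 5.438 mg/L.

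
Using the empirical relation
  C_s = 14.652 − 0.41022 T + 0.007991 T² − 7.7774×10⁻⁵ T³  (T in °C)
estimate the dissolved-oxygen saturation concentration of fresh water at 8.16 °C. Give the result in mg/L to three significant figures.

C_s = 14.652 − 0.41022×8.16 + 0.007991×8.16² − 7.7774×10⁻⁵×8.16³ = 11.79 mg/L.

C_s ≈ 11.8 mg/L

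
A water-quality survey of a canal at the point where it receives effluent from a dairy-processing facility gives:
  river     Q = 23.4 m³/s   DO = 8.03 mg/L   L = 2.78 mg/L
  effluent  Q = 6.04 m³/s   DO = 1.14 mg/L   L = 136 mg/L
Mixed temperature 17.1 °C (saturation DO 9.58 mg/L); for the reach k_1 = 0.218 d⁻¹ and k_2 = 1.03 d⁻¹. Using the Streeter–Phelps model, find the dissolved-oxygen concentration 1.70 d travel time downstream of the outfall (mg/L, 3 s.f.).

Mixed DO = (23.4×8.03 + 6.04×1.14)/(23.4+6.04) = 194.8/29.44 = 6.616 mg/L.
Mixed L₀ = (23.4×2.78 + 6.04×136)/(29.44) = 886.5/29.44 = 30.11 mg/L.
Initial deficit D₀ = C_s − DO₀ = 9.58 − 6.616 = 2.964 mg/L.
D(1.70) = [0.218×30.11/(1.03−0.218)](e^(−0.218×1.70) − e^(−1.03×1.70)) + 2.964 e^(−1.03×1.70)
= 8.084 × (0.6903 − 0.1736) + 2.964 × 0.1736 = 4.692 mg/L.
DO = 9.58 − 4.692 = 4.888 mg/L.

DO ≈ 4.89 mg/L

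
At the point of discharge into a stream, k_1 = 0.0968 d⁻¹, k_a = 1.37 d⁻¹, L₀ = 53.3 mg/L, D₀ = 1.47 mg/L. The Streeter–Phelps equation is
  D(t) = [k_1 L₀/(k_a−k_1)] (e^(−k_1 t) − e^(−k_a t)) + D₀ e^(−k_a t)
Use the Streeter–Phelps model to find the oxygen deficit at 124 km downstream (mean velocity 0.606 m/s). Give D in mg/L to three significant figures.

D ≈ 3.12 mg/L

Travel time t = x/v = 124 km / (0.606 m/s) = 124000 m / 0.606 m/s = 204600 s = 2.368 d.
k_1 L₀/(k_a−k_1) = 0.0968×53.3/(1.37−0.0968) = 5.159/1.273 = 4.052 mg/L.
e^(−k_1 t) = e^(−0.0968×2.368) = 0.7951; e^(−k_a t) = e^(−1.37×2.368) = 0.03899.
D = 4.052 × (0.7951 − 0.03899) + 1.47 × 0.03899 = 3.064 + 0.05731 = 3.121 mg/L.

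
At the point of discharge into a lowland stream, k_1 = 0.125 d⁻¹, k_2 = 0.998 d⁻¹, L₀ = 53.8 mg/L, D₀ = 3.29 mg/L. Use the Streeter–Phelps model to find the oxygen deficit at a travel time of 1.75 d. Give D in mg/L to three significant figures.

k_1 L₀/(k_2−k_1) = 0.125×53.8/(0.998−0.125) = 6.725/0.8730 = 7.703 mg/L.
e^(−k_1 t) = e^(−0.125×1.750) = 0.8035; e^(−k_2 t) = e^(−0.998×1.750) = 0.1744.
D = 7.703 × (0.8035 − 0.1744) + 3.29 × 0.1744 = 4.846 + 0.5737 = 5.420 mg/L.

D ≈ 5.42 mg/L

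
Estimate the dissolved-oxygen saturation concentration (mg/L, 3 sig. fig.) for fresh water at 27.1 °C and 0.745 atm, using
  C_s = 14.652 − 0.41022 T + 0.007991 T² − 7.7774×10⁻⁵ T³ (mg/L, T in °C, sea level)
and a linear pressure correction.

At sea level: C_s = 14.652 − 0.41022×27.1 + 0.007991×27.1² − 7.7774×10⁻⁵×27.1³ = 7.856 mg/L.
Pressure correction: C_s' = 7.856 × 0.745 = 5.853 mg/L.

C_s ≈ 5.85 mg/L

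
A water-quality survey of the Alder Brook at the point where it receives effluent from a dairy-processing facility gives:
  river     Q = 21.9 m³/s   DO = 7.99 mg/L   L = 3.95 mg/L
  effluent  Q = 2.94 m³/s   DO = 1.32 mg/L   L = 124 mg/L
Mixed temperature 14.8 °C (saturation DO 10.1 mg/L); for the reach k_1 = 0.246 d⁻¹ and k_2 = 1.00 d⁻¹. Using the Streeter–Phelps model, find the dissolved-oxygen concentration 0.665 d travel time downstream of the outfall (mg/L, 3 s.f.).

DO ≈ 6.63 mg/L

Mixed DO = (21.9×7.99 + 2.94×1.32)/(21.9+2.94) = 178.9/24.84 = 7.201 mg/L.
Mixed L₀ = (21.9×3.95 + 2.94×124)/(24.84) = 451.1/24.84 = 18.16 mg/L.
Initial deficit D₀ = C_s − DO₀ = 10.1 − 7.201 = 2.899 mg/L.
D(0.665) = [0.246×18.16/(1.00−0.246)](e^(−0.246×0.665) − e^(−1.00×0.665)) + 2.899 e^(−1.00×0.665)
= 5.924 × (0.8491 − 0.5143) + 2.899 × 0.5143 = 3.475 mg/L.
DO = 10.1 − 3.475 = 6.625 mg/L.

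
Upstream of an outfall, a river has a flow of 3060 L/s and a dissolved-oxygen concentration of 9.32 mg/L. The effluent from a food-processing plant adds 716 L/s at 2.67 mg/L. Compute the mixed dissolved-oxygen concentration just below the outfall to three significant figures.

Flow-weighted mixing: C = (Q_r C_r + Q_w C_w)/(Q_r + Q_w)
= (3060×9.32 + 716×2.67)/(3060 + 716) = 30430/3776 = 8.059 mg/L.

8.06 mg/L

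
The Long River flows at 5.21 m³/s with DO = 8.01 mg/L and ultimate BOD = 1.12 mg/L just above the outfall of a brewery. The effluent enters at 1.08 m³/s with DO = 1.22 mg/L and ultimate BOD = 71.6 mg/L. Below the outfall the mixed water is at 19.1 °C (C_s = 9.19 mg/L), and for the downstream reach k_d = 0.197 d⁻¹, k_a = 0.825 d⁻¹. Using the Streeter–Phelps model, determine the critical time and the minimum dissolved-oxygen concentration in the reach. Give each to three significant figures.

Mixed DO = (5.21×8.01 + 1.08×1.22)/(5.21+1.08) = 43.05/6.290 = 6.844 mg/L.
Mixed L₀ = (5.21×1.12 + 1.08×71.6)/(6.290) = 83.16/6.290 = 13.22 mg/L.
Initial deficit D₀ = C_s − DO₀ = 9.19 − 6.844 = 2.346 mg/L.
t_c = (1/0.6280) ln[(0.825/0.197)(1 − 2.346×0.6280/(0.197×13.22))] = 1.592 × ln(1.819) = 0.9528 d.
D_c = (0.197/0.825) × 13.22 × e^(−0.197×0.9528) = 0.2388 × 13.22 × 0.8289 = 2.617 mg/L.
Minimum DO = 9.19 − 2.617 = 6.573 mg/L.

t_c ≈ 0.953 d; minimum DO ≈ 6.57 mg/L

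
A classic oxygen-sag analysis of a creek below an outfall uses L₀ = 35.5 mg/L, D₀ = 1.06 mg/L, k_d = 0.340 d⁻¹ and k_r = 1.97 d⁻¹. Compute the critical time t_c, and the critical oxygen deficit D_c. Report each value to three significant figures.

At the critical point dD/dt = 0, so k_d L₀ e^(−k_d t) = k_r D. Substituting D(t) from the Streeter–Phelps equation and solving for t gives
t_c = ln[(k_r/k_d)(1 − D₀(k_r−k_d)/(k_d L₀))] / (k_r−k_d).
Here k_r−k_d = 1.630 d⁻¹ and 1 − D₀(k_r−k_d)/(k_d L₀) = 1 − 1.06×1.630/(0.340×35.5) = 0.8569, so
t_c = ln(5.794 × 0.8569) / 1.630 = 1.602 / 1.630 = 0.9830 d.
L(t_c) = L₀ e^(−k_d t_c) = 35.5 × 0.7159 = 25.41 mg/L, and at the critical point k_r D_c = k_d L, so D_c = (0.340/1.97) × 25.41 = 4.386 mg/L.

t_c ≈ 0.983 d; D_c ≈ 4.39 mg/L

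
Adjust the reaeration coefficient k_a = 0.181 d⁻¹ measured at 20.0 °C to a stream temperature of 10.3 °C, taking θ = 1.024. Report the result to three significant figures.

k_a(T₂) = k_a(T₁) · θ^(T₂−T₁) = 0.181 × 1.024^(10.3−20.0)
= 0.181 × 1.024^-9.70 = 0.181 × 0.7945 = 0.1438 d⁻¹.

k_a ≈ 0.144 d⁻¹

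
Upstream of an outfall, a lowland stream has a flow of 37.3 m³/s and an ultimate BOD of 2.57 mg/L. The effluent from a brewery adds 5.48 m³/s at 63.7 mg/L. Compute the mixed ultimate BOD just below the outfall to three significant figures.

Flow-weighted mixing: C = (Q_r C_r + Q_w C_w)/(Q_r + Q_w)
= (37.3×2.57 + 5.48×63.7)/(37.3 + 5.48) = 444.9/42.78 = 10.40 mg/L.

10.4 mg/L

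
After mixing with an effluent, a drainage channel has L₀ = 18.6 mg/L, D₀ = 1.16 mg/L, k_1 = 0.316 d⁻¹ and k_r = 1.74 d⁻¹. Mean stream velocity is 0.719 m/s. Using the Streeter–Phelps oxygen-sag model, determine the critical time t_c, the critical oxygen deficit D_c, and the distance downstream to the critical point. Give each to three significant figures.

t_c = [1/(k_r−k_1)] ln[(k_r/k_1)(1 − D₀(k_r−k_1)/(k_1 L₀))]
= [1/(1.74−0.316)] ln[(1.74/0.316)(1 − 1.16×1.424/(0.316×18.6))]
= (1/1.424) ln[5.506 × 0.7190] = 0.7022 × ln(3.959) = 0.7022 × 1.376 = 0.9663 d.
D_c = (k_1/k_r) L₀ e^(−k_1 t_c) = (0.316/1.74) × 18.6 × e^(−0.316×0.9663) = 0.1816 × 18.6 × 0.7369 = 2.489 mg/L.
x_c = v t_c = 0.719 m/s × 0.9663 d × 86400 s/d = 60030 m ≈ 60.0 km.

t_c ≈ 0.966 d; D_c ≈ 2.49 mg/L; x_c ≈ 60.0 km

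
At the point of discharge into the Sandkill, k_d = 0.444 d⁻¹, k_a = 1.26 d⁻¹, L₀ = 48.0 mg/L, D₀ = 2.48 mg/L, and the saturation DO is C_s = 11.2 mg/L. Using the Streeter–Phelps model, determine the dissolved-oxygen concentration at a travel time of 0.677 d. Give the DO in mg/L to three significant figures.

k_d L₀/(k_a−k_d) = 0.444×48.0/(1.26−0.444) = 21.31/0.8160 = 26.12 mg/L.
e^(−k_d t) = e^(−0.444×0.6770) = 0.7404; e^(−k_a t) = e^(−1.26×0.6770) = 0.4261.
D = 26.12 × (0.7404 − 0.4261) + 2.48 × 0.4261 = 8.208 + 1.057 = 9.264 mg/L.
DO = C_s − D = 11.2 − 9.264 = 1.936 mg/L.

DO ≈ 1.94 mg/L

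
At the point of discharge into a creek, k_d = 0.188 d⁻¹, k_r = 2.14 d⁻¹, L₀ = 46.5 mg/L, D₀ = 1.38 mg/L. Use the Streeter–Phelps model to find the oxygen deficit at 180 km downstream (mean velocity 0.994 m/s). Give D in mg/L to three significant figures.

D ≈ 2.99 mg/L

Travel time t = x/v = 180 km / (0.994 m/s) = 180000 m / 0.994 m/s = 181100 s = 2.096 d.
k_d L₀/(k_r−k_d) = 0.188×46.5/(2.14−0.188) = 8.742/1.952 = 4.478 mg/L.
e^(−k_d t) = e^(−0.188×2.096) = 0.6743; e^(−k_r t) = e^(−2.14×2.096) = 0.01127.
D = 4.478 × (0.6743 − 0.01127) + 1.38 × 0.01127 = 2.969 + 0.01556 = 2.985 mg/L.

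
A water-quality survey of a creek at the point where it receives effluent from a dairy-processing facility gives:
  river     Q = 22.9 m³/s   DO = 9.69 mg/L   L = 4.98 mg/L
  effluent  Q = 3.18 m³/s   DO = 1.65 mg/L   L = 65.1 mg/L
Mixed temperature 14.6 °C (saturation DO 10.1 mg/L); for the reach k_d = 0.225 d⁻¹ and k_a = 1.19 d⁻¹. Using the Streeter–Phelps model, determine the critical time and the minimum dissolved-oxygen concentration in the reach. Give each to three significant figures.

Mixed DO = (22.9×9.69 + 3.18×1.65)/(22.9+3.18) = 227.1/26.08 = 8.710 mg/L.
Mixed L₀ = (22.9×4.98 + 3.18×65.1)/(26.08) = 321.1/26.08 = 12.31 mg/L.
Initial deficit D₀ = C_s − DO₀ = 10.1 − 8.710 = 1.390 mg/L.
t_c = (1/0.9650) ln[(1.19/0.225)(1 − 1.390×0.9650/(0.225×12.31))] = 1.036 × ln(2.727) = 1.040 d.
D_c = (0.225/1.19) × 12.31 × e^(−0.225×1.040) = 0.1891 × 12.31 × 0.7914 = 1.842 mg/L.
Minimum DO = 10.1 − 1.842 = 8.258 mg/L.

t_c ≈ 1.04 d; minimum DO ≈ 8.26 mg/L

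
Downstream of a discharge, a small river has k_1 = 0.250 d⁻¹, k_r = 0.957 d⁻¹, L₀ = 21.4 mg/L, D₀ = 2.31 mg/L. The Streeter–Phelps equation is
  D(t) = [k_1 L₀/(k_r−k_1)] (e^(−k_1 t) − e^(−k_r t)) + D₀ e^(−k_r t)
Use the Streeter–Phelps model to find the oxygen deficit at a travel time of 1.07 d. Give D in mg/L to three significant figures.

D ≈ 3.90 mg/L

k_1 L₀/(k_r−k_1) = 0.250×21.4/(0.957−0.250) = 5.350/0.7070 = 7.567 mg/L.
e^(−k_1 t) = e^(−0.250×1.070) = 0.7653; e^(−k_r t) = e^(−0.957×1.070) = 0.3592.
D = 7.567 × (0.7653 − 0.3592) + 2.31 × 0.3592 = 3.073 + 0.8297 = 3.903 mg/L.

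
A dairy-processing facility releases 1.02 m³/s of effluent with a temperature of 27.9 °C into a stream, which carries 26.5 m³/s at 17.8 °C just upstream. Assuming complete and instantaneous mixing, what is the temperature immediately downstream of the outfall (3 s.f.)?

18.2 °C

Flow-weighted mixing: C = (Q_r C_r + Q_w C_w)/(Q_r + Q_w)
= (26.5×17.8 + 1.02×27.9)/(26.5 + 1.02) = 500.2/27.52 = 18.17 °C.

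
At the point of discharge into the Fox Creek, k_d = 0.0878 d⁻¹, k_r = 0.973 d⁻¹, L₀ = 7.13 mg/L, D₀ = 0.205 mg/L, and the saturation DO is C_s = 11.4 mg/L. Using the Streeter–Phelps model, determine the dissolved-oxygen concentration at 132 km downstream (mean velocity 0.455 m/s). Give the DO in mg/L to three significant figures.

Travel time t = x/v = 132 km / (0.455 m/s) = 132000 m / 0.455 m/s = 290100 s = 3.358 d.
k_d L₀/(k_r−k_d) = 0.0878×7.13/(0.973−0.0878) = 0.6260/0.8852 = 0.7072 mg/L.
e^(−k_d t) = e^(−0.0878×3.358) = 0.7447; e^(−k_r t) = e^(−0.973×3.358) = 0.03812.
D = 0.7072 × (0.7447 − 0.03812) + 0.205 × 0.03812 = 0.4997 + 0.007814 = 0.5075 mg/L.
DO = C_s − D = 11.4 − 0.5075 = 10.89 mg/L.

DO ≈ 10.9 mg/L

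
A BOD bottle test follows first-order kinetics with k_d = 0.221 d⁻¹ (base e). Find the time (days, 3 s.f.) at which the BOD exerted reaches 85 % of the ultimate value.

t ≈ 8.58 d

y/L₀ = 1 − e^(−k_d t) = 0.85 ⇒ e^(−k_d t) = 0.150
t = −ln(0.150) / 0.221 = 1.897 / 0.221 = 8.584 d.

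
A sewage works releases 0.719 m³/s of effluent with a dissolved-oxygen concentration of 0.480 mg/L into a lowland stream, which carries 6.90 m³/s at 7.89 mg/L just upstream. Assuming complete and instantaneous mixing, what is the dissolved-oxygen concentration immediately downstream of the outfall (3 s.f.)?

7.19 mg/L

Flow-weighted mixing: C = (Q_r C_r + Q_w C_w)/(Q_r + Q_w)
= (6.90×7.89 + 0.719×0.480)/(6.90 + 0.719) = 54.79/7.619 = 7.191 mg/L.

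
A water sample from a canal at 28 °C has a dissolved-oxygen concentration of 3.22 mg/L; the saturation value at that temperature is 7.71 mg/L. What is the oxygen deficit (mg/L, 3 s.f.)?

D = C_s − C = 7.71 − 3.22 = 4.49 mg/L.

D ≈ 4.49 mg/L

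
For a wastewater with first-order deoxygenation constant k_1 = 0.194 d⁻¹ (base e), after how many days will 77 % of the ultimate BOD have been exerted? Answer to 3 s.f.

t ≈ 7.58 d

y/L₀ = 1 − e^(−k_1 t) = 0.77 ⇒ e^(−k_1 t) = 0.230
t = −ln(0.230) / 0.194 = 1.470 / 0.194 = 7.576 d.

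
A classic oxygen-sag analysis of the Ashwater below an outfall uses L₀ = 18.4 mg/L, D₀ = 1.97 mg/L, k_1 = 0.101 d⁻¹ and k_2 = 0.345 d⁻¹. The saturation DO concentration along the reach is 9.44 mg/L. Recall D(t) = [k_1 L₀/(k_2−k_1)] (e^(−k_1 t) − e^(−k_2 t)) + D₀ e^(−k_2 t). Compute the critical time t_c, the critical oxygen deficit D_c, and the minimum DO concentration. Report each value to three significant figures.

With k_2/k_1 = 3.416 and 1 − D₀(k_2−k_1)/(k_1 L₀) = 0.7413,
t_c = ln(3.416 × 0.7413) / (0.345 − 0.101) = ln(2.532) / 0.2440 = 0.9291/0.2440 = 3.808 d.
D_c = (k_1/k_2) L₀ e^(−k_1 t_c) = (0.101/0.345) × 18.4 × e^(−0.101×3.808) = 0.2928 × 18.4 × 0.6807 = 3.667 mg/L.
Minimum DO = C_s − D_c = 9.44 − 3.667 = 5.773 mg/L.

t_c ≈ 3.81 d; D_c ≈ 3.67 mg/L; min DO ≈ 5.77 mg/L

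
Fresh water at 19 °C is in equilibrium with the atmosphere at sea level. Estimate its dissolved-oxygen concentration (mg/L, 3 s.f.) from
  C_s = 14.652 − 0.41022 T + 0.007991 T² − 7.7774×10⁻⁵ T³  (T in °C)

C_s ≈ 9.21 mg/L

C_s = 14.652 − 0.41022×19 + 0.007991×19² − 7.7774×10⁻⁵×19³ = 9.209 mg/L.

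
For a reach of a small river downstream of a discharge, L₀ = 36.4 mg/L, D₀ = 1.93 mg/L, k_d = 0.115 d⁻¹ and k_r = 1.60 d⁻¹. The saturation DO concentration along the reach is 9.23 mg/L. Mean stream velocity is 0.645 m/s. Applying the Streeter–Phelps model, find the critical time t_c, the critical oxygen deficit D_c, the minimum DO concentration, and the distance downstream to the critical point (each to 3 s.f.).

At the critical point dD/dt = 0, so k_d L₀ e^(−k_d t) = k_r D. Substituting D(t) from the Streeter–Phelps equation and solving for t gives
t_c = ln[(k_r/k_d)(1 − D₀(k_r−k_d)/(k_d L₀))] / (k_r−k_d).
Here k_r−k_d = 1.485 d⁻¹ and 1 − D₀(k_r−k_d)/(k_d L₀) = 1 − 1.93×1.485/(0.115×36.4) = 0.3153, so
t_c = ln(13.91 × 0.3153) / 1.485 = 1.479 / 1.485 = 0.9957 d.
D_c = (k_d/k_r) L₀ e^(−k_d t_c) = (0.115/1.60) × 36.4 × e^(−0.115×0.9957) = 0.07187 × 36.4 × 0.8918 = 2.333 mg/L.
Minimum DO = C_s − D_c = 9.23 − 2.333 = 6.897 mg/L.
x_c = v t_c = 0.645 m/s × 0.9957 d × 86400 s/d = 55490 m ≈ 55.5 km.

t_c ≈ 0.996 d; D_c ≈ 2.33 mg/L; min DO ≈ 6.90 mg/L; x_c ≈ 55.5 km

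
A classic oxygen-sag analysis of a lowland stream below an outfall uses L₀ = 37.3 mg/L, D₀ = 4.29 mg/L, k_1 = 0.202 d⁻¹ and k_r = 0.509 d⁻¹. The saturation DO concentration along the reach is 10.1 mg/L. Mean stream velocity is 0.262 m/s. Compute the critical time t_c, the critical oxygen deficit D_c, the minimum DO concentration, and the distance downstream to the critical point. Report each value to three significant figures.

With k_r/k_1 = 2.520 and 1 − D₀(k_r−k_1)/(k_1 L₀) = 0.8252,
t_c = ln(2.520 × 0.8252) / (0.509 − 0.202) = ln(2.079) / 0.3070 = 0.7321/0.3070 = 2.385 d.
L(t_c) = L₀ e^(−k_1 t_c) = 37.3 × 0.6177 = 23.04 mg/L, and at the critical point k_r D_c = k_1 L, so D_c = (0.202/0.509) × 23.04 = 9.144 mg/L.
Minimum DO = C_s − D_c = 10.1 − 9.144 = 0.9557 mg/L.
x_c = v t_c = 0.262 m/s × 2.385 d × 86400 s/d = 53980 m ≈ 54.0 km.

t_c ≈ 2.38 d; D_c ≈ 9.14 mg/L; min DO ≈ 0.956 mg/L; x_c ≈ 54.0 km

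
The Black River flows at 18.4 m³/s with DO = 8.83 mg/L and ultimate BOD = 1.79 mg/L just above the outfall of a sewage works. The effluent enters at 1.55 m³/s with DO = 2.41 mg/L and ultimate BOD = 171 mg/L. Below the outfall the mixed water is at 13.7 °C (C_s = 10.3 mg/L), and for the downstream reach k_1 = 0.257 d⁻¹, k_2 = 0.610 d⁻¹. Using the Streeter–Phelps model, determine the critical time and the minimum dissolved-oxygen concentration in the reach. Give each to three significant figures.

Mixed DO = (18.4×8.83 + 1.55×2.41)/(18.4+1.55) = 166.2/19.95 = 8.331 mg/L.
Mixed L₀ = (18.4×1.79 + 1.55×171)/(19.95) = 298.0/19.95 = 14.94 mg/L.
Initial deficit D₀ = C_s − DO₀ = 10.3 − 8.331 = 1.969 mg/L.
t_c = (1/0.3530) ln[(0.610/0.257)(1 − 1.969×0.3530/(0.257×14.94))] = 2.833 × ln(1.944) = 1.883 d.
D_c = (0.257/0.610) × 14.94 × e^(−0.257×1.883) = 0.4213 × 14.94 × 0.6164 = 3.879 mg/L.
Minimum DO = 10.3 − 3.879 = 6.421 mg/L.

t_c ≈ 1.88 d; minimum DO ≈ 6.42 mg/L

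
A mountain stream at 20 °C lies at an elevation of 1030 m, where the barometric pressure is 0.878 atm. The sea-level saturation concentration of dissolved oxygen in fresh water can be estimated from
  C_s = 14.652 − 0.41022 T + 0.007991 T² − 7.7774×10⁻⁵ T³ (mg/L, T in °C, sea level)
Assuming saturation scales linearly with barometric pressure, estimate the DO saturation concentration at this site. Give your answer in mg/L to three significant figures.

C_s ≈ 7.92 mg/L

At sea level: C_s = 14.652 − 0.41022×20 + 0.007991×20² − 7.7774×10⁻⁵×20³ = 9.022 mg/L.
Pressure correction: C_s' = 9.022 × 0.878 = 7.921 mg/L.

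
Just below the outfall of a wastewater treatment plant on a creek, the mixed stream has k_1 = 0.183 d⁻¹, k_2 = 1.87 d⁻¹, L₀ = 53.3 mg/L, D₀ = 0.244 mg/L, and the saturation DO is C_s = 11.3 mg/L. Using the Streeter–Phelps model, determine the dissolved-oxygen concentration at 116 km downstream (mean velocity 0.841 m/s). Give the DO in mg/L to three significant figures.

Travel time t = x/v = 116 km / (0.841 m/s) = 116000 m / 0.841 m/s = 137900 s = 1.596 d.
k_1 L₀/(k_2−k_1) = 0.183×53.3/(1.87−0.183) = 9.754/1.687 = 5.782 mg/L.
e^(−k_1 t) = e^(−0.183×1.596) = 0.7467; e^(−k_2 t) = e^(−1.87×1.596) = 0.05052.
D = 5.782 × (0.7467 − 0.05052) + 0.244 × 0.05052 = 4.025 + 0.01233 = 4.037 mg/L.
DO = C_s − D = 11.3 − 4.037 = 7.263 mg/L.

DO ≈ 7.26 mg/L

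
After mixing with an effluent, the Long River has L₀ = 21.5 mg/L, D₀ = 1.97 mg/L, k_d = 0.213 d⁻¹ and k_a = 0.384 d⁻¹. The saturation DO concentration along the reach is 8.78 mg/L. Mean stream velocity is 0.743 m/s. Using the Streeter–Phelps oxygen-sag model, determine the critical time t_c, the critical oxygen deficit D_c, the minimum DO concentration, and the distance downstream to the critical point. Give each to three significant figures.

t_c = [1/(k_a−k_d)] ln[(k_a/k_d)(1 − D₀(k_a−k_d)/(k_d L₀))]
= [1/(0.384−0.213)] ln[(0.384/0.213)(1 − 1.97×0.1710/(0.213×21.5))]
= (1/0.1710) ln[1.803 × 0.9264] = 5.848 × ln(1.670) = 5.848 × 0.5129 = 3.000 d.
L(t_c) = L₀ e^(−k_d t_c) = 21.5 × 0.5279 = 11.35 mg/L, and at the critical point k_a D_c = k_d L, so D_c = (0.213/0.384) × 11.35 = 6.295 mg/L.
Minimum DO = C_s − D_c = 8.78 − 6.295 = 2.485 mg/L.
x_c = v t_c = 0.743 m/s × 3.000 d × 86400 s/d = 192600 m ≈ 193 km.

t_c ≈ 3.00 d; D_c ≈ 6.30 mg/L; min DO ≈ 2.48 mg/L; x_c ≈ 193 km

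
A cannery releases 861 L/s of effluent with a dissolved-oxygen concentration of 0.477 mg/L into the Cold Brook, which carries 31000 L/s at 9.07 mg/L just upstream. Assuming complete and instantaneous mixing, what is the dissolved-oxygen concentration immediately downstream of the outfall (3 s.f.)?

Flow-weighted mixing: C = (Q_r C_r + Q_w C_w)/(Q_r + Q_w)
= (31000×9.07 + 861×0.477)/(31000 + 861) = 281600/31860 = 8.838 mg/L.

8.84 mg/L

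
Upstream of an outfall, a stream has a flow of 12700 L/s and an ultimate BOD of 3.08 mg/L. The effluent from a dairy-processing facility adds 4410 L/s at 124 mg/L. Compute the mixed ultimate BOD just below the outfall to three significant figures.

34.2 mg/L

Flow-weighted mixing: C = (Q_r C_r + Q_w C_w)/(Q_r + Q_w)
= (12700×3.08 + 4410×124)/(12700 + 4410) = 586000/17110 = 34.25 mg/L.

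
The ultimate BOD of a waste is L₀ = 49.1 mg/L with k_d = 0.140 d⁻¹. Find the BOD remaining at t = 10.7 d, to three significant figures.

L ≈ 11.0 mg/L

L_t = L₀ e^(−k_d t) = 49.1 × e^(−0.140×10.7) = 49.1 × 0.2236 = 10.98 mg/L.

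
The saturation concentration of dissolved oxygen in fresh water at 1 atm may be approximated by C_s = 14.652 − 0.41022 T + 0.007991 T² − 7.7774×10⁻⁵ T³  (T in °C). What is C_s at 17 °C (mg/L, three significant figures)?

C_s ≈ 9.61 mg/L

C_s = 14.652 − 0.41022×17 + 0.007991×17² − 7.7774×10⁻⁵×17³ = 9.606 mg/L.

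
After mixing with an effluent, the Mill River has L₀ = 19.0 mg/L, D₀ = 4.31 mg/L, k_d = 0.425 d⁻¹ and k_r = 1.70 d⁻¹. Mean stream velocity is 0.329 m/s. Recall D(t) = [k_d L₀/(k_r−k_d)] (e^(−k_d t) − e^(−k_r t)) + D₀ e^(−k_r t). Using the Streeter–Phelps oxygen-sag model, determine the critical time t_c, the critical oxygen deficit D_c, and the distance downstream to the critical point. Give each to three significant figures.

At the critical point dD/dt = 0, so k_d L₀ e^(−k_d t) = k_r D. Substituting D(t) from the Streeter–Phelps equation and solving for t gives
t_c = ln[(k_r/k_d)(1 − D₀(k_r−k_d)/(k_d L₀))] / (k_r−k_d).
Here k_r−k_d = 1.275 d⁻¹ and 1 − D₀(k_r−k_d)/(k_d L₀) = 1 − 4.31×1.275/(0.425×19.0) = 0.3195, so
t_c = ln(4.000 × 0.3195) / 1.275 = 0.2452 / 1.275 = 0.1923 d.
D_c = (k_d/k_r) L₀ e^(−k_d t_c) = (0.425/1.70) × 19.0 × e^(−0.425×0.1923) = 0.2500 × 19.0 × 0.9215 = 4.377 mg/L.
x_c = v t_c = 0.329 m/s × 0.1923 d × 86400 s/d = 5467 m ≈ 5.47 km.

t_c ≈ 0.192 d; D_c ≈ 4.38 mg/L; x_c ≈ 5.47 km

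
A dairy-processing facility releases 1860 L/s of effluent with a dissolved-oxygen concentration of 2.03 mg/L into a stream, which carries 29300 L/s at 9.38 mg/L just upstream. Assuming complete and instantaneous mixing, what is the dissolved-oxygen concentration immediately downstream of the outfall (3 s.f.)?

8.94 mg/L

Flow-weighted mixing: C = (Q_r C_r + Q_w C_w)/(Q_r + Q_w)
= (29300×9.38 + 1860×2.03)/(29300 + 1860) = 278600/31160 = 8.941 mg/L.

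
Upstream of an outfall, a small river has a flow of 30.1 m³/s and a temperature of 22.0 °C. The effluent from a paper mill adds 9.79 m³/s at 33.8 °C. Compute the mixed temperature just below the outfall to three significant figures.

24.9 °C

Flow-weighted mixing: C = (Q_r C_r + Q_w C_w)/(Q_r + Q_w)
= (30.1×22.0 + 9.79×33.8)/(30.1 + 9.79) = 993.1/39.89 = 24.90 °C.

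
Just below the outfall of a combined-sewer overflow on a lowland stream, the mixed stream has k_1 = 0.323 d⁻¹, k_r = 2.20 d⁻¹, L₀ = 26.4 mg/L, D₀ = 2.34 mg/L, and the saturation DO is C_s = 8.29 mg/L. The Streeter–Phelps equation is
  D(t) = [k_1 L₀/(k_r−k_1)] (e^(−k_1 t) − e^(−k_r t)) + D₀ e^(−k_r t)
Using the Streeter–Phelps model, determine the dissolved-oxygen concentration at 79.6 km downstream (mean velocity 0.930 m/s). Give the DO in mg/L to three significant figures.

Travel time t = x/v = 79.6 km / (0.930 m/s) = 79600 m / 0.930 m/s = 85590 s = 0.9906 d.
k_1 L₀/(k_r−k_1) = 0.323×26.4/(2.20−0.323) = 8.527/1.877 = 4.543 mg/L.
e^(−k_1 t) = e^(−0.323×0.9906) = 0.7262; e^(−k_r t) = e^(−2.20×0.9906) = 0.1131.
D = 4.543 × (0.7262 − 0.1131) + 2.34 × 0.1131 = 2.785 + 0.2647 = 3.050 mg/L.
DO = C_s − D = 8.29 − 3.050 = 5.240 mg/L.

DO ≈ 5.24 mg/L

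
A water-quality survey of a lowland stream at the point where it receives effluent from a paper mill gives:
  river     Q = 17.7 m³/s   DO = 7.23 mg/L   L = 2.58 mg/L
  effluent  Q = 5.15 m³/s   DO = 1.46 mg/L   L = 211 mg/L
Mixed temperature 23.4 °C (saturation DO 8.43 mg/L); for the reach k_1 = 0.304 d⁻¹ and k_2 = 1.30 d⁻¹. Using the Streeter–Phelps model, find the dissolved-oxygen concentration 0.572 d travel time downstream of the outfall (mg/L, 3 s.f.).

Mixed DO = (17.7×7.23 + 5.15×1.46)/(17.7+5.15) = 135.5/22.85 = 5.930 mg/L.
Mixed L₀ = (17.7×2.58 + 5.15×211)/(22.85) = 1132/22.85 = 49.55 mg/L.
Initial deficit D₀ = C_s − DO₀ = 8.43 − 5.930 = 2.500 mg/L.
D(0.572) = [0.304×49.55/(1.30−0.304)](e^(−0.304×0.572) − e^(−1.30×0.572)) + 2.500 e^(−1.30×0.572)
= 15.13 × (0.8404 − 0.4754) + 2.500 × 0.4754 = 6.709 mg/L.
DO = 8.43 − 6.709 = 1.721 mg/L.

DO ≈ 1.72 mg/L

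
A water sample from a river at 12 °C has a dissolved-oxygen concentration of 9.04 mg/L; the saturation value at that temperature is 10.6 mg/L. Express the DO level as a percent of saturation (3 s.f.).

85.3 % saturation

% saturation = C/C_s × 100 = 9.04/10.6 × 100 = 85.3 %.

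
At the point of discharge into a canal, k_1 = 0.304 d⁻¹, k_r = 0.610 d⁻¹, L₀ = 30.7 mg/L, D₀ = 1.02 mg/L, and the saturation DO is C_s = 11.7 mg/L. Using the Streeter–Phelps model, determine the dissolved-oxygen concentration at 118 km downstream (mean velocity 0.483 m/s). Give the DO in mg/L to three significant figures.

Travel time t = x/v = 118 km / (0.483 m/s) = 118000 m / 0.483 m/s = 244300 s = 2.828 d.
k_1 L₀/(k_r−k_1) = 0.304×30.7/(0.610−0.304) = 9.333/0.3060 = 30.50 mg/L.
e^(−k_1 t) = e^(−0.304×2.828) = 0.4233; e^(−k_r t) = e^(−0.610×2.828) = 0.1782.
D = 30.50 × (0.4233 − 0.1782) + 1.02 × 0.1782 = 7.476 + 0.1818 = 7.658 mg/L.
DO = C_s − D = 11.7 − 7.658 = 4.042 mg/L.

DO ≈ 4.04 mg/L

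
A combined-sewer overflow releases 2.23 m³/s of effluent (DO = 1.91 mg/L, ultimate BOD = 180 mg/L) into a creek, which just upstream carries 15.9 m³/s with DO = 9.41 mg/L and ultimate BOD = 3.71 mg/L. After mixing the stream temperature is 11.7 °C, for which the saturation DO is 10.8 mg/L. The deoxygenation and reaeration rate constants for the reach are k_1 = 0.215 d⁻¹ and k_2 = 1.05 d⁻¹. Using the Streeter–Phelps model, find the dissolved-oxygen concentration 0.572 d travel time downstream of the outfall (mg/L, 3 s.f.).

DO ≈ 7.34 mg/L

Mixed DO = (15.9×9.41 + 2.23×1.91)/(15.9+2.23) = 153.9/18.13 = 8.487 mg/L.
Mixed L₀ = (15.9×3.71 + 2.23×180)/(18.13) = 460.4/18.13 = 25.39 mg/L.
Initial deficit D₀ = C_s − DO₀ = 10.8 − 8.487 = 2.313 mg/L.
D(0.572) = [0.215×25.39/(1.05−0.215)](e^(−0.215×0.572) − e^(−1.05×0.572)) + 2.313 e^(−1.05×0.572)
= 6.539 × (0.8843 − 0.5485) + 2.313 × 0.5485 = 3.464 mg/L.
DO = 10.8 − 3.464 = 7.336 mg/L.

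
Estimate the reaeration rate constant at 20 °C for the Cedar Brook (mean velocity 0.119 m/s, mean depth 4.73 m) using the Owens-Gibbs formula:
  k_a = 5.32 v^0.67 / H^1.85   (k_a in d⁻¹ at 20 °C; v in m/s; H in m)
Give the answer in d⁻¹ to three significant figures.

k_a ≈ 0.0721 d⁻¹

k_a = 5.32 × 0.119^0.67 / 4.73^1.85 = 5.32 × 0.2402 / 17.72 = 0.07212 d⁻¹.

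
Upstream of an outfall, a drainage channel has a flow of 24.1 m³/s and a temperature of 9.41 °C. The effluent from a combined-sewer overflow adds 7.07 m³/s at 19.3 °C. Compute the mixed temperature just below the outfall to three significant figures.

11.7 °C

Flow-weighted mixing: C = (Q_r C_r + Q_w C_w)/(Q_r + Q_w)
= (24.1×9.41 + 7.07×19.3)/(24.1 + 7.07) = 363.2/31.17 = 11.65 °C.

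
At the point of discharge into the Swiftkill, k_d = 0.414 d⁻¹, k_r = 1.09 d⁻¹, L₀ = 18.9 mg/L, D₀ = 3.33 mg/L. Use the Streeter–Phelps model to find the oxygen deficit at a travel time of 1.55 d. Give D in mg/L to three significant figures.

k_d L₀/(k_r−k_d) = 0.414×18.9/(1.09−0.414) = 7.825/0.6760 = 11.57 mg/L.
e^(−k_d t) = e^(−0.414×1.550) = 0.5264; e^(−k_r t) = e^(−1.09×1.550) = 0.1846.
D = 11.57 × (0.5264 − 0.1846) + 3.33 × 0.1846 = 3.956 + 0.6148 = 4.571 mg/L.

D ≈ 4.57 mg/L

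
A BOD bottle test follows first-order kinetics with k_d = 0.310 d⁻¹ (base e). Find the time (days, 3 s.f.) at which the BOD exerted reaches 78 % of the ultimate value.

t ≈ 4.88 d

y/L₀ = 1 − e^(−k_d t) = 0.78 ⇒ e^(−k_d t) = 0.220
t = −ln(0.220) / 0.310 = 1.514 / 0.310 = 4.884 d.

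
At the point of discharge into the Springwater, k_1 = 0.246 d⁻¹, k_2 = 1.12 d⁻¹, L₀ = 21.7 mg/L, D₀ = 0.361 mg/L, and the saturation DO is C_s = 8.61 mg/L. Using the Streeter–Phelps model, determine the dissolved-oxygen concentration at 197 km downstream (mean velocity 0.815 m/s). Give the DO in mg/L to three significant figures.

DO ≈ 5.79 mg/L

Travel time t = x/v = 197 km / (0.815 m/s) = 197000 m / 0.815 m/s = 241700 s = 2.798 d.
k_1 L₀/(k_2−k_1) = 0.246×21.7/(1.12−0.246) = 5.338/0.8740 = 6.108 mg/L.
e^(−k_1 t) = e^(−0.246×2.798) = 0.5025; e^(−k_2 t) = e^(−1.12×2.798) = 0.04357.
D = 6.108 × (0.5025 − 0.04357) + 0.361 × 0.04357 = 2.803 + 0.01573 = 2.819 mg/L.
DO = C_s − D = 8.61 − 2.819 = 5.791 mg/L.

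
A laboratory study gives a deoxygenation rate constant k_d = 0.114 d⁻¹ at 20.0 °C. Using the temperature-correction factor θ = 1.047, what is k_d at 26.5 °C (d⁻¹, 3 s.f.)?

k_d ≈ 0.154 d⁻¹

k_d(T₂) = k_d(T₁) · θ^(T₂−T₁) = 0.114 × 1.047^(26.5−20.0)
= 0.114 × 1.047^6.50 = 0.114 × 1.348 = 0.1537 d⁻¹.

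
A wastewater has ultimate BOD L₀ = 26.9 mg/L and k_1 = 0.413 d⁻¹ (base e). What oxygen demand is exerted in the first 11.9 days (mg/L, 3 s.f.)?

y ≈ 26.7 mg/L

y_t = L₀(1 − e^(−k_1 t)) = 26.9 × (1 − e^(−0.413×11.9))
= 26.9 × (1 − 0.007338) = 26.9 × 0.9927 = 26.70 mg/L.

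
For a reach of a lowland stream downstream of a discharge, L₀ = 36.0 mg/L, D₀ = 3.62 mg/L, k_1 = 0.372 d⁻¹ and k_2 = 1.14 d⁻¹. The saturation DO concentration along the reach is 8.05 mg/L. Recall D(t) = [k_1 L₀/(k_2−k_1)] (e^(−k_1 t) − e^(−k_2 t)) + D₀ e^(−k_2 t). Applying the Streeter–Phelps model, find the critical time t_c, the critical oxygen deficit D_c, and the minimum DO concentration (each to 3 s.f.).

At the critical point dD/dt = 0, so k_1 L₀ e^(−k_1 t) = k_2 D. Substituting D(t) from the Streeter–Phelps equation and solving for t gives
t_c = ln[(k_2/k_1)(1 − D₀(k_2−k_1)/(k_1 L₀))] / (k_2−k_1).
Here k_2−k_1 = 0.7680 d⁻¹ and 1 − D₀(k_2−k_1)/(k_1 L₀) = 1 − 3.62×0.7680/(0.372×36.0) = 0.7924, so
t_c = ln(3.065 × 0.7924) / 0.7680 = 0.8872 / 0.7680 = 1.155 d.
D_c = (k_1/k_2) L₀ e^(−k_1 t_c) = (0.372/1.14) × 36.0 × e^(−0.372×1.155) = 0.3263 × 36.0 × 0.6507 = 7.644 mg/L.
Minimum DO = C_s − D_c = 8.05 − 7.644 = 0.4062 mg/L.

t_c ≈ 1.16 d; D_c ≈ 7.64 mg/L; min DO ≈ 0.406 mg/L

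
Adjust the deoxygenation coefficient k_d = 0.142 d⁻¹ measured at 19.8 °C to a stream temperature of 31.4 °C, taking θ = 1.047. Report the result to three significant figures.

k_d ≈ 0.242 d⁻¹

k_d(T₂) = k_d(T₁) · θ^(T₂−T₁) = 0.142 × 1.047^(31.4−19.8)
= 0.142 × 1.047^11.6 = 0.142 × 1.704 = 0.2419 d⁻¹.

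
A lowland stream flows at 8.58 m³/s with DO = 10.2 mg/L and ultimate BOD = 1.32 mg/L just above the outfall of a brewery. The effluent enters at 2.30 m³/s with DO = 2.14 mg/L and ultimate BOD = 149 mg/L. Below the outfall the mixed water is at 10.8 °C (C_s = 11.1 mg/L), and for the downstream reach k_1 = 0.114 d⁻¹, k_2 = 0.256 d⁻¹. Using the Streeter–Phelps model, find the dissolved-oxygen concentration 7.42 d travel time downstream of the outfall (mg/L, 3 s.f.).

Mixed DO = (8.58×10.2 + 2.30×2.14)/(8.58+2.30) = 92.44/10.88 = 8.496 mg/L.
Mixed L₀ = (8.58×1.32 + 2.30×149)/(10.88) = 354.0/10.88 = 32.54 mg/L.
Initial deficit D₀ = C_s − DO₀ = 11.1 − 8.496 = 2.604 mg/L.
D(7.42) = [0.114×32.54/(0.256−0.114)](e^(−0.114×7.42) − e^(−0.256×7.42)) + 2.604 e^(−0.256×7.42)
= 26.12 × (0.4292 − 0.1496) + 2.604 × 0.1496 = 7.692 mg/L.
DO = 11.1 − 7.692 = 3.408 mg/L.

DO ≈ 3.41 mg/L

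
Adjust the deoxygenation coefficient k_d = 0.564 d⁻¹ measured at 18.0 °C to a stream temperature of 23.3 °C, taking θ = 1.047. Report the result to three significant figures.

k_d ≈ 0.719 d⁻¹

k_d(T₂) = k_d(T₁) · θ^(T₂−T₁) = 0.564 × 1.047^(23.3−18.0)
= 0.564 × 1.047^5.30 = 0.564 × 1.276 = 0.7194 d⁻¹.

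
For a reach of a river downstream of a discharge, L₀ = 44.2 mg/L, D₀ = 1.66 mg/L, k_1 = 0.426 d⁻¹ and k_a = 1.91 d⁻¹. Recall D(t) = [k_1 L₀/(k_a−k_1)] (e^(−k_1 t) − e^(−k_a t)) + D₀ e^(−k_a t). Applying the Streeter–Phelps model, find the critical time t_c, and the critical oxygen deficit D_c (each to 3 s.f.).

t_c ≈ 0.917 d; D_c ≈ 6.67 mg/L

At the critical point dD/dt = 0, so k_1 L₀ e^(−k_1 t) = k_a D. Substituting D(t) from the Streeter–Phelps equation and solving for t gives
t_c = ln[(k_a/k_1)(1 − D₀(k_a−k_1)/(k_1 L₀))] / (k_a−k_1).
Here k_a−k_1 = 1.484 d⁻¹ and 1 − D₀(k_a−k_1)/(k_1 L₀) = 1 − 1.66×1.484/(0.426×44.2) = 0.8692, so
t_c = ln(4.484 × 0.8692) / 1.484 = 1.360 / 1.484 = 0.9166 d.
D_c = (k_1/k_a) L₀ e^(−k_1 t_c) = (0.426/1.91) × 44.2 × e^(−0.426×0.9166) = 0.2230 × 44.2 × 0.6767 = 6.671 mg/L.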